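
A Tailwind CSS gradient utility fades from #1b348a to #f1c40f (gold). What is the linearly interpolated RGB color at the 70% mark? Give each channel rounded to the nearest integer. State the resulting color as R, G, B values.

(177, 153, 52)

#1b348a → (27, 52, 138); #f1c40f → (241, 196, 15).
70% corresponds to t = 0.7.
R = 27 + 0.7 × (241 − 27) = 27 + 0.7 × 214 = 176.8 → 177
G = 52 + 0.7 × (196 − 52) = 52 + 0.7 × 144 = 152.8 → 153
B = 138 + 0.7 × (15 − 138) = 138 + 0.7 × -123 = 51.9 → 52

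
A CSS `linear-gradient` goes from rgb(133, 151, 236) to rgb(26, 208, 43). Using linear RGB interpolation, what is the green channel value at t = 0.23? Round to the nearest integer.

164

G = 151 + 0.23 × (208 − 151) = 164.11 → 164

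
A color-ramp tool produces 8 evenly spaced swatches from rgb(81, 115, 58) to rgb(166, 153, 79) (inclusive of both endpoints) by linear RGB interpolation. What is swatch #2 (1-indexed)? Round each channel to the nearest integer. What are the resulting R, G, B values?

With 8 swatches and endpoints inclusive, swatch 2 sits at t = (2 − 1)/(8 − 1) = 1/7 ≈ 0.1429.
R = 81 + 0.1429 × (166 − 81) = 93.147 → 93
G = 115 + 0.1429 × (153 − 115) = 120.43 → 120
B = 58 + 0.1429 × (79 − 58) = 61.001 → 61

(93, 120, 61)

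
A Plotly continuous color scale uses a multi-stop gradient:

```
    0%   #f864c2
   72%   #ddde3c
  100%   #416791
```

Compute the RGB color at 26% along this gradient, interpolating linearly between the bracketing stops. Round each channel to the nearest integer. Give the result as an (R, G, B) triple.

(238, 144, 146)

26% lies between the 0% and 72% stops, so the local fraction is t = (26 − 0)/(72 − 0) = 26/72 ≈ 0.3611.
#f864c2 → (248, 100, 194); #ddde3c → (221, 222, 60).
R = 248 + 0.3611 × (221 − 248) = 238.25 → 238
G = 100 + 0.3611 × (222 − 100) = 144.054 → 144
B = 194 + 0.3611 × (60 − 194) = 145.613 → 146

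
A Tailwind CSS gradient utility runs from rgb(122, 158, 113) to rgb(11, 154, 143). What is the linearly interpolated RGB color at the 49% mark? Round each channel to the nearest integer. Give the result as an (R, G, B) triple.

49% corresponds to t = 0.49.
R = 122 + 0.49 × (11 − 122) = 122 + 0.49 × -111 = 67.61 → 68
G = 158 + 0.49 × (154 − 158) = 158 + 0.49 × -4 = 156.04 → 156
B = 113 + 0.49 × (143 − 113) = 113 + 0.49 × 30 = 127.7 → 128
So the blended color is (68, 156, 128), about #449c80.

(68, 156, 128)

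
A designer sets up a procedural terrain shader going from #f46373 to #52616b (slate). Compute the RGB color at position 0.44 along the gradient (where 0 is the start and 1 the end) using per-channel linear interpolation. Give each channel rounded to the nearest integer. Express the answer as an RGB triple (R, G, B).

#f46373 → (244, 99, 115); #52616b → (82, 97, 107).
R = 244 + 0.44 × (82 − 244) = 244 + 0.44 × -162 = 172.72 → 173
G = 99 + 0.44 × (97 − 99) = 99 + 0.44 × -2 = 98.12 → 98
B = 115 + 0.44 × (107 − 115) = 115 + 0.44 × -8 = 111.48 → 111

(173, 98, 111)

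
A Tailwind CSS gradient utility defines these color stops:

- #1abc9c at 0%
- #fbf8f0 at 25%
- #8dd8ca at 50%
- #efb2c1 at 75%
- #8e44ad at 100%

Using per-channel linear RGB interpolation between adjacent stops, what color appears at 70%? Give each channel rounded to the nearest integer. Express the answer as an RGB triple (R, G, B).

70% lies between the 50% and 75% stops, so the local fraction is t = (70 − 50)/(75 − 50) = 20/25 ≈ 0.8.
#8dd8ca → (141, 216, 202); #efb2c1 → (239, 178, 193).
R = 141 + 0.8 × (239 − 141) = 219.4 → 219
G = 216 + 0.8 × (178 − 216) = 185.6 → 186
B = 202 + 0.8 × (193 − 202) = 194.8 → 195

(219, 186, 195)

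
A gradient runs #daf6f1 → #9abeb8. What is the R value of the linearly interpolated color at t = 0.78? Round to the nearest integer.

168

R₁ = 218 (from #daf6f1), R₂ = 154 (from #9abeb8).
R = 218 + 0.78 × (154 − 218) = 168.08 → 168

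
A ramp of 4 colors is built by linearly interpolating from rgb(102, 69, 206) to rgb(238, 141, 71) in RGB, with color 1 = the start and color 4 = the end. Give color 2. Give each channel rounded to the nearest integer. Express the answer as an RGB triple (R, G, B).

(147, 93, 161)

With 4 swatches and endpoints inclusive, swatch 2 sits at t = (2 − 1)/(4 − 1) = 1/3 ≈ 0.3333.
R = 102 + 0.3333 × (238 − 102) = 147.329 → 147
G = 69 + 0.3333 × (141 − 69) = 92.998 → 93
B = 206 + 0.3333 × (71 − 206) = 161.005 → 161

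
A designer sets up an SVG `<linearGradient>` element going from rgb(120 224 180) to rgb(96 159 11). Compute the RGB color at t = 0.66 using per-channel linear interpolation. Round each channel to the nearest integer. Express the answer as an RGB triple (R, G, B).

R = 120 + 0.66 × (96 − 120) = 120 + 0.66 × -24 = 104.16 → 104
G = 224 + 0.66 × (159 − 224) = 224 + 0.66 × -65 = 181.1 → 181
B = 180 + 0.66 × (11 − 180) = 180 + 0.66 × -169 = 68.46 → 68

(104, 181, 68)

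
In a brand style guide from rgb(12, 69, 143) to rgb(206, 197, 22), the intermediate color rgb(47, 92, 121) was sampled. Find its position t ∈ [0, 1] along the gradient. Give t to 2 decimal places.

0.18

Invert the lerp on the R channel (largest span, 194): t = (47 − 12) / (206 − 12) = 35/194 = 0.18041.
Check on G: (92 − 69)/(197 − 69) = 0.1797 ✓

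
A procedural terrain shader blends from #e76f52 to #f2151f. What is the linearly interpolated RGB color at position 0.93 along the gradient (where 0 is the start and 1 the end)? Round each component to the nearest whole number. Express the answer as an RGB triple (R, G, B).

(241, 27, 35)

#e76f52 → (231, 111, 82); #f2151f → (242, 21, 31).
R = 231 + 0.93 × (242 − 231) = 231 + 0.93 × 11 = 241.23 → 241
G = 111 + 0.93 × (21 − 111) = 111 + 0.93 × -90 = 27.3 → 27
B = 82 + 0.93 × (31 − 82) = 82 + 0.93 × -51 = 34.57 → 35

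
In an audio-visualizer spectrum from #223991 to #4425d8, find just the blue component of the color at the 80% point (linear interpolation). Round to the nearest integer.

B₁ = 145 (from #223991), B₂ = 216 (from #4425d8).
B = 145 + 0.8 × (216 − 145) = 201.8 → 202

202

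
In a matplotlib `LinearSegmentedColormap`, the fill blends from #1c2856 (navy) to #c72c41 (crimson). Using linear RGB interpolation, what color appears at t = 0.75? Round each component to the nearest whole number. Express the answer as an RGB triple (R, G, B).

(156, 43, 70)

#1c2856 → (28, 40, 86); #c72c41 → (199, 44, 65).
R = 28 + 0.75 × (199 − 28) = 28 + 0.75 × 171 = 156.25 → 156
G = 40 + 0.75 × (44 − 40) = 40 + 0.75 × 4 = 43 → 43
B = 86 + 0.75 × (65 − 86) = 86 + 0.75 × -21 = 70.25 → 70
So the blended color is (156, 43, 70), about #9c2b46.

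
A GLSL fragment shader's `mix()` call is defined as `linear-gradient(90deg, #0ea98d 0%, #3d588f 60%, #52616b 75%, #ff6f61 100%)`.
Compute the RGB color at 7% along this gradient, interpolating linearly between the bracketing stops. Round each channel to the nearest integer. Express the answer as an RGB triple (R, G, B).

7% lies between the 0% and 60% stops, so the local fraction is t = (7 − 0)/(60 − 0) = 7/60 ≈ 0.1167.
#0ea98d → (14, 169, 141); #3d588f → (61, 88, 143).
R = 14 + 0.1167 × (61 − 14) = 19.485 → 19
G = 169 + 0.1167 × (88 − 169) = 159.547 → 160
B = 141 + 0.1167 × (143 − 141) = 141.233 → 141

(19, 160, 141)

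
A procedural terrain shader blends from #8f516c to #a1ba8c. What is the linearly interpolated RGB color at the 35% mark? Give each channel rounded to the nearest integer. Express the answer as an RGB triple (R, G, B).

#8f516c → (143, 81, 108); #a1ba8c → (161, 186, 140).
35% corresponds to t = 0.35.
R = 143 + 0.35 × (161 − 143) = 143 + 0.35 × 18 = 149.3 → 149
G = 81 + 0.35 × (186 − 81) = 81 + 0.35 × 105 = 117.75 → 118
B = 108 + 0.35 × (140 − 108) = 108 + 0.35 × 32 = 119.2 → 119
So the blended color is (149, 118, 119), about #957677.

(149, 118, 119)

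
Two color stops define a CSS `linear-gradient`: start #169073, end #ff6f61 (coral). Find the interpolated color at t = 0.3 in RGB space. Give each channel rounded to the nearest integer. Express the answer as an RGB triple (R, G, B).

(92, 134, 110)

#169073 → (22, 144, 115); #ff6f61 → (255, 111, 97).
R = 22 + 0.3 × (255 − 22) = 22 + 0.3 × 233 = 91.9 → 92
G = 144 + 0.3 × (111 − 144) = 144 + 0.3 × -33 = 134.1 → 134
B = 115 + 0.3 × (97 − 115) = 115 + 0.3 × -18 = 109.6 → 110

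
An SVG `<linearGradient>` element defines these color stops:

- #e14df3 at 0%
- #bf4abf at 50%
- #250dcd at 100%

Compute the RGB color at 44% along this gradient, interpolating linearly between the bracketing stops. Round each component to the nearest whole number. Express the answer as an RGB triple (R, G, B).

(195, 74, 197)

44% lies between the 0% and 50% stops, so the local fraction is t = (44 − 0)/(50 − 0) = 44/50 ≈ 0.88.
#e14df3 → (225, 77, 243); #bf4abf → (191, 74, 191).
R = 225 + 0.88 × (191 − 225) = 195.08 → 195
G = 77 + 0.88 × (74 − 77) = 74.36 → 74
B = 243 + 0.88 × (191 − 243) = 197.24 → 197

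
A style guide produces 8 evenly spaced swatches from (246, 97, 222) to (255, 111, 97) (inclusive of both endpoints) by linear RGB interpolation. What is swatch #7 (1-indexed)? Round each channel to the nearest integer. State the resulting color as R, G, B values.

With 8 swatches and endpoints inclusive, swatch 7 sits at t = (7 − 1)/(8 − 1) = 6/7 ≈ 0.8571.
R = 246 + 0.8571 × (255 − 246) = 253.714 → 254
G = 97 + 0.8571 × (111 − 97) = 108.999 → 109
B = 222 + 0.8571 × (97 − 222) = 114.862 → 115

(254, 109, 115)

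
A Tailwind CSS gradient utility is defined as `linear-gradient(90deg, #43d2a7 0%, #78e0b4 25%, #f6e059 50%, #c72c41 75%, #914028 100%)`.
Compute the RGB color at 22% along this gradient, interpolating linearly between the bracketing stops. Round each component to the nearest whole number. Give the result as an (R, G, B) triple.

(114, 222, 178)

22% lies between the 0% and 25% stops, so the local fraction is t = (22 − 0)/(25 − 0) = 22/25 ≈ 0.88.
#43d2a7 → (67, 210, 167); #78e0b4 → (120, 224, 180).
R = 67 + 0.88 × (120 − 67) = 113.64 → 114
G = 210 + 0.88 × (224 − 210) = 222.32 → 222
B = 167 + 0.88 × (180 − 167) = 178.44 → 178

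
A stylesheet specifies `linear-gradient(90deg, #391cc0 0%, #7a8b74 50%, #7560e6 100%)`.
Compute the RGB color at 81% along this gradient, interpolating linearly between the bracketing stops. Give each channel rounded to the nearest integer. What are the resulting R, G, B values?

81% lies between the 50% and 100% stops, so the local fraction is t = (81 − 50)/(100 − 50) = 31/50 ≈ 0.62.
#7a8b74 → (122, 139, 116); #7560e6 → (117, 96, 230).
R = 122 + 0.62 × (117 − 122) = 118.9 → 119
G = 139 + 0.62 × (96 − 139) = 112.34 → 112
B = 116 + 0.62 × (230 − 116) = 186.68 → 187

(119, 112, 187)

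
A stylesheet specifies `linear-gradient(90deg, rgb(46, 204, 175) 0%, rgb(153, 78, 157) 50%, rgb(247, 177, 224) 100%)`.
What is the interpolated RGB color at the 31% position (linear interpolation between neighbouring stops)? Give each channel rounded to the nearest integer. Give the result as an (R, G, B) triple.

(112, 126, 164)

31% lies between the 0% and 50% stops, so the local fraction is t = (31 − 0)/(50 − 0) = 31/50 ≈ 0.62.
R = 46 + 0.62 × (153 − 46) = 112.34 → 112
G = 204 + 0.62 × (78 − 204) = 125.88 → 126
B = 175 + 0.62 × (157 − 175) = 163.84 → 164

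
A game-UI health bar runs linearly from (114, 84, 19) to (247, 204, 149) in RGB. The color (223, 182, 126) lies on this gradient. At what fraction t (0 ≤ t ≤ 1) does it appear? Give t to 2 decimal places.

Invert the lerp on the R channel (largest span, 133): t = (223 − 114) / (247 − 114) = 109/133 = 0.81955.
Check on G: (182 − 84)/(204 − 84) = 0.8167 ✓

0.82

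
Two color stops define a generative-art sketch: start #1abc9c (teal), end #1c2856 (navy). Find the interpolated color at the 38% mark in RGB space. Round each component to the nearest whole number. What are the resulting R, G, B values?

#1abc9c → (26, 188, 156); #1c2856 → (28, 40, 86).
38% corresponds to t = 0.38.
R = 26 + 0.38 × (28 − 26) = 26 + 0.38 × 2 = 26.76 → 27
G = 188 + 0.38 × (40 − 188) = 188 + 0.38 × -148 = 131.76 → 132
B = 156 + 0.38 × (86 − 156) = 156 + 0.38 × -70 = 129.4 → 129

(27, 132, 129)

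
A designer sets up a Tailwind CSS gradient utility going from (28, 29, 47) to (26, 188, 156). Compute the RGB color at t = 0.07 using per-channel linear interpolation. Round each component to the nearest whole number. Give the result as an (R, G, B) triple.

(28, 40, 55)

R = 28 + 0.07 × (26 − 28) = 28 + 0.07 × -2 = 27.86 → 28
G = 29 + 0.07 × (188 − 29) = 29 + 0.07 × 159 = 40.13 → 40
B = 47 + 0.07 × (156 − 47) = 47 + 0.07 × 109 = 54.63 → 55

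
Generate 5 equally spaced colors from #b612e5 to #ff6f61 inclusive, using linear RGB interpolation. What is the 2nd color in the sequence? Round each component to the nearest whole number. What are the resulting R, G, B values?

(200, 41, 196)

With 5 swatches and endpoints inclusive, swatch 2 sits at t = (2 − 1)/(5 − 1) = 1/4 ≈ 0.25.
#b612e5 → (182, 18, 229); #ff6f61 → (255, 111, 97).
R = 182 + 0.25 × (255 − 182) = 200.25 → 200
G = 18 + 0.25 × (111 − 18) = 41.25 → 41
B = 229 + 0.25 × (97 − 229) = 196 → 196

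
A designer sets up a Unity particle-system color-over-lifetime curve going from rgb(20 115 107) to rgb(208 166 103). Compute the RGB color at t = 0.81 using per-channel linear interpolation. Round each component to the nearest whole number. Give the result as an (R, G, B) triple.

R = 20 + 0.81 × (208 − 20) = 20 + 0.81 × 188 = 172.28 → 172
G = 115 + 0.81 × (166 − 115) = 115 + 0.81 × 51 = 156.31 → 156
B = 107 + 0.81 × (103 − 107) = 107 + 0.81 × -4 = 103.76 → 104

(172, 156, 104)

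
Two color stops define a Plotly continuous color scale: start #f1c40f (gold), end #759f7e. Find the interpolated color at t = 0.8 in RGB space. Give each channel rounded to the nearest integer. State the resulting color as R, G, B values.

#f1c40f → (241, 196, 15); #759f7e → (117, 159, 126).
R = 241 + 0.8 × (117 − 241) = 241 + 0.8 × -124 = 141.8 → 142
G = 196 + 0.8 × (159 − 196) = 196 + 0.8 × -37 = 166.4 → 166
B = 15 + 0.8 × (126 − 15) = 15 + 0.8 × 111 = 103.8 → 104
So the blended color is (142, 166, 104), about #8ea668.

(142, 166, 104)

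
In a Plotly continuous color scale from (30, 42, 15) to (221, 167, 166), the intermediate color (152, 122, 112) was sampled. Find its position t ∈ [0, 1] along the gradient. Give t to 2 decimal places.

0.64

Invert the lerp on the R channel (largest span, 191): t = (152 − 30) / (221 − 30) = 122/191 = 0.63874.
Check on G: (122 − 42)/(167 − 42) = 0.64 ✓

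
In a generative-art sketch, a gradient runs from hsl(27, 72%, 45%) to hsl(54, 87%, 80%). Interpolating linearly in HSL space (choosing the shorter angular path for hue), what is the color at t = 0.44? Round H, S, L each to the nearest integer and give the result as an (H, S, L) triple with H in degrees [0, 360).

(39, 79, 60)

Hue arc: Δh = 54 − 27 = 27° (|Δh| ≤ 180, already the shorter path).
H = 27 + 0.44 × (27) = 38.88 → 39°
S = 72 + 0.44 × (87 − 72) = 78.6 → 79%
L = 45 + 0.44 × (80 − 45) = 60.4 → 60%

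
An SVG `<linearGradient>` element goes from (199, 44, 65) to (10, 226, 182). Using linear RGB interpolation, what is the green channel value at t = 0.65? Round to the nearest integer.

G = 44 + 0.65 × (226 − 44) = 162.3 → 162

162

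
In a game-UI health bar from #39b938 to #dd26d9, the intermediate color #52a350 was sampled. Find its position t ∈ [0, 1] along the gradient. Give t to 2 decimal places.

Invert the lerp on the R channel (largest span, 164): t = (82 − 57) / (221 − 57) = 25/164 = 0.15244.
Check on G: (163 − 185)/(38 − 185) = 0.1497 ✓

0.15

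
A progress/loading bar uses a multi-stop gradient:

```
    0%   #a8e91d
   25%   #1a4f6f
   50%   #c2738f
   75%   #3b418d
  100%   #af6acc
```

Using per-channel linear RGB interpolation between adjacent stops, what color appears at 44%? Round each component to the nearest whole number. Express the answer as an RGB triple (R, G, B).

44% lies between the 25% and 50% stops, so the local fraction is t = (44 − 25)/(50 − 25) = 19/25 ≈ 0.76.
#1a4f6f → (26, 79, 111); #c2738f → (194, 115, 143).
R = 26 + 0.76 × (194 − 26) = 153.68 → 154
G = 79 + 0.76 × (115 − 79) = 106.36 → 106
B = 111 + 0.76 × (143 − 111) = 135.32 → 135

(154, 106, 135)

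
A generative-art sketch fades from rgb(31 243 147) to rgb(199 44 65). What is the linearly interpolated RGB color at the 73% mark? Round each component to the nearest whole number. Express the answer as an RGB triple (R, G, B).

73% corresponds to t = 0.73.
R = 31 + 0.73 × (199 − 31) = 31 + 0.73 × 168 = 153.64 → 154
G = 243 + 0.73 × (44 − 243) = 243 + 0.73 × -199 = 97.73 → 98
B = 147 + 0.73 × (65 − 147) = 147 + 0.73 × -82 = 87.14 → 87

(154, 98, 87)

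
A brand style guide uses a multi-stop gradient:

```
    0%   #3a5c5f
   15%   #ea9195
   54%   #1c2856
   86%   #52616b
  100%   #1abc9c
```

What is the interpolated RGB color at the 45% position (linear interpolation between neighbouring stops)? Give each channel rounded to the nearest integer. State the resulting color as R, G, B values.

(76, 64, 101)

45% lies between the 15% and 54% stops, so the local fraction is t = (45 − 15)/(54 − 15) = 30/39 ≈ 0.7692.
#ea9195 → (234, 145, 149); #1c2856 → (28, 40, 86).
R = 234 + 0.7692 × (28 − 234) = 75.545 → 76
G = 145 + 0.7692 × (40 − 145) = 64.234 → 64
B = 149 + 0.7692 × (86 − 149) = 100.54 → 101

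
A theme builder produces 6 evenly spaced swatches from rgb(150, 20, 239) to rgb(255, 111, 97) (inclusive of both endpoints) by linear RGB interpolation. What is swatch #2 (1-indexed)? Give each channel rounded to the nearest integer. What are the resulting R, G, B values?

With 6 swatches and endpoints inclusive, swatch 2 sits at t = (2 − 1)/(6 − 1) = 1/5 ≈ 0.2.
R = 150 + 0.2 × (255 − 150) = 171 → 171
G = 20 + 0.2 × (111 − 20) = 38.2 → 38
B = 239 + 0.2 × (97 − 239) = 210.6 → 211

(171, 38, 211)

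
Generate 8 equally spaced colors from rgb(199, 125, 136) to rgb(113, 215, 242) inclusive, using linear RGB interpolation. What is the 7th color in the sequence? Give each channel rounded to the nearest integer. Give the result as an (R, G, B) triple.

(125, 202, 227)

With 8 swatches and endpoints inclusive, swatch 7 sits at t = (7 − 1)/(8 − 1) = 6/7 ≈ 0.8571.
R = 199 + 0.8571 × (113 − 199) = 125.289 → 125
G = 125 + 0.8571 × (215 − 125) = 202.139 → 202
B = 136 + 0.8571 × (242 − 136) = 226.853 → 227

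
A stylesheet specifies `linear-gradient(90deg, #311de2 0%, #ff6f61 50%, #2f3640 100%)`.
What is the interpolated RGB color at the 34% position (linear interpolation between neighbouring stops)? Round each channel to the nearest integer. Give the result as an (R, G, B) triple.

34% lies between the 0% and 50% stops, so the local fraction is t = (34 − 0)/(50 − 0) = 34/50 ≈ 0.68.
#311de2 → (49, 29, 226); #ff6f61 → (255, 111, 97).
R = 49 + 0.68 × (255 − 49) = 189.08 → 189
G = 29 + 0.68 × (111 − 29) = 84.76 → 85
B = 226 + 0.68 × (97 − 226) = 138.28 → 138

(189, 85, 138)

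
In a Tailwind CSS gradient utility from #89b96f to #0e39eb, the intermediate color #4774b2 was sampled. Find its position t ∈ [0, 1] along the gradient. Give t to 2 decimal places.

Invert the lerp on the G channel (largest span, 128): t = (116 − 185) / (57 − 185) = -69/-128 = 0.53906.
Check on R: (71 − 137)/(14 − 137) = 0.5366 ✓

0.54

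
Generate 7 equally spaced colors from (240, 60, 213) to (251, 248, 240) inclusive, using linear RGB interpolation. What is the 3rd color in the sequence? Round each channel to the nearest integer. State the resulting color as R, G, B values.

(244, 123, 222)

With 7 swatches and endpoints inclusive, swatch 3 sits at t = (3 − 1)/(7 − 1) = 2/6 ≈ 0.3333.
R = 240 + 0.3333 × (251 − 240) = 243.666 → 244
G = 60 + 0.3333 × (248 − 60) = 122.66 → 123
B = 213 + 0.3333 × (240 − 213) = 221.999 → 222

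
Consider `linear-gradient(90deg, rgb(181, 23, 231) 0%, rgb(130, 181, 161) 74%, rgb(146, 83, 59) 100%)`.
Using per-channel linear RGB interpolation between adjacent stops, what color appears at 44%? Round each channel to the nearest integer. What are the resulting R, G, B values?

(151, 117, 189)

44% lies between the 0% and 74% stops, so the local fraction is t = (44 − 0)/(74 − 0) = 44/74 ≈ 0.5946.
R = 181 + 0.5946 × (130 − 181) = 150.675 → 151
G = 23 + 0.5946 × (181 − 23) = 116.947 → 117
B = 231 + 0.5946 × (161 − 231) = 189.378 → 189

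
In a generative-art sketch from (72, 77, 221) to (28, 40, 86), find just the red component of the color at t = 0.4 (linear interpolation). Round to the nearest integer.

R = 72 + 0.4 × (28 − 72) = 54.4 → 54

54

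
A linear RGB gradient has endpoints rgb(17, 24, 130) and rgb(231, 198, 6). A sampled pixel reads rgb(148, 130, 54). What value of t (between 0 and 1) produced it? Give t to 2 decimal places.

0.61

Invert the lerp on the R channel (largest span, 214): t = (148 − 17) / (231 − 17) = 131/214 = 0.61215.
Check on G: (130 − 24)/(198 − 24) = 0.6092 ✓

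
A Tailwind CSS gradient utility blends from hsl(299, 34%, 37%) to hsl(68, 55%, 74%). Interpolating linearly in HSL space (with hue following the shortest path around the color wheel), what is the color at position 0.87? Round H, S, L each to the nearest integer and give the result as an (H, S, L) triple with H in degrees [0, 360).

(51, 52, 69)

Hue: 68 − 299 = -231°, but |-231| > 180 so the shorter arc goes the other way: Δh = -231 + 360 = 129°.
H = 299 + 0.87 × (129) = 411.23 → 411 → 411 mod 360 = 51°
S = 34 + 0.87 × (55 − 34) = 52.27 → 52%
L = 37 + 0.87 × (74 − 37) = 69.19 → 69%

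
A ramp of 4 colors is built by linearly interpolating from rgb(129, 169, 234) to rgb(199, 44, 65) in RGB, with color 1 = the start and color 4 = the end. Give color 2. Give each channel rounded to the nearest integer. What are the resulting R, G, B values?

(152, 127, 178)

With 4 swatches and endpoints inclusive, swatch 2 sits at t = (2 − 1)/(4 − 1) = 1/3 ≈ 0.3333.
R = 129 + 0.3333 × (199 − 129) = 152.331 → 152
G = 169 + 0.3333 × (44 − 169) = 127.338 → 127
B = 234 + 0.3333 × (65 − 234) = 177.672 → 178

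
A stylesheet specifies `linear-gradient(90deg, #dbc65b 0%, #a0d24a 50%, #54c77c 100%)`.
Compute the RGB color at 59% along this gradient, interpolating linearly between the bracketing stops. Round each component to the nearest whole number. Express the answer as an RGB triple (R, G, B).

(146, 208, 83)

59% lies between the 50% and 100% stops, so the local fraction is t = (59 − 50)/(100 − 50) = 9/50 ≈ 0.18.
#a0d24a → (160, 210, 74); #54c77c → (84, 199, 124).
R = 160 + 0.18 × (84 − 160) = 146.32 → 146
G = 210 + 0.18 × (199 − 210) = 208.02 → 208
B = 74 + 0.18 × (124 − 74) = 83 → 83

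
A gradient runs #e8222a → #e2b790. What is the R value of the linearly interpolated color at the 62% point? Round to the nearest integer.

R₁ = 232 (from #e8222a), R₂ = 226 (from #e2b790).
R = 232 + 0.62 × (226 − 232) = 228.28 → 228

228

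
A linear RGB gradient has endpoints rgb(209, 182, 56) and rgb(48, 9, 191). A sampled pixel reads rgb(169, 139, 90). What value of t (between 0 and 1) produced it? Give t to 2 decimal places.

Invert the lerp on the G channel (largest span, 173): t = (139 − 182) / (9 − 182) = -43/-173 = 0.24855.
Check on R: (169 − 209)/(48 − 209) = 0.2484 ✓

0.25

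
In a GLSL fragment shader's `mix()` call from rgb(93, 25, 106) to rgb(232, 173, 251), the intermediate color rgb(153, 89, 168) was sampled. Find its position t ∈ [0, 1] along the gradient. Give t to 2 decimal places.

0.43

Invert the lerp on the G channel (largest span, 148): t = (89 − 25) / (173 − 25) = 64/148 = 0.43243.
Check on R: (153 − 93)/(232 − 93) = 0.4317 ✓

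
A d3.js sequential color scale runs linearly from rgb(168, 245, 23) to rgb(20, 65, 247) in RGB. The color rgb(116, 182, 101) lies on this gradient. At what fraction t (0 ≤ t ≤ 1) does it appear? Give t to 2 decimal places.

Invert the lerp on the B channel (largest span, 224): t = (101 − 23) / (247 − 23) = 78/224 = 0.34821.
Check on R: (116 − 168)/(20 − 168) = 0.3514 ✓

0.35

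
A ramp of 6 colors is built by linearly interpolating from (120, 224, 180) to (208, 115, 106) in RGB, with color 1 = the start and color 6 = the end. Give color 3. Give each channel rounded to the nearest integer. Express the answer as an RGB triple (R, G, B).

With 6 swatches and endpoints inclusive, swatch 3 sits at t = (3 − 1)/(6 − 1) = 2/5 ≈ 0.4.
R = 120 + 0.4 × (208 − 120) = 155.2 → 155
G = 224 + 0.4 × (115 − 224) = 180.4 → 180
B = 180 + 0.4 × (106 − 180) = 150.4 → 150

(155, 180, 150)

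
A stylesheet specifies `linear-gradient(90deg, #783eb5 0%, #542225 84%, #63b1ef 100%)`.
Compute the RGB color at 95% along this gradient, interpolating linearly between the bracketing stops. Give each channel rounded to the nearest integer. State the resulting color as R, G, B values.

95% lies between the 84% and 100% stops, so the local fraction is t = (95 − 84)/(100 − 84) = 11/16 ≈ 0.6875.
#542225 → (84, 34, 37); #63b1ef → (99, 177, 239).
R = 84 + 0.6875 × (99 − 84) = 94.312 → 94
G = 34 + 0.6875 × (177 − 34) = 132.312 → 132
B = 37 + 0.6875 × (239 − 37) = 175.875 → 176

(94, 132, 176)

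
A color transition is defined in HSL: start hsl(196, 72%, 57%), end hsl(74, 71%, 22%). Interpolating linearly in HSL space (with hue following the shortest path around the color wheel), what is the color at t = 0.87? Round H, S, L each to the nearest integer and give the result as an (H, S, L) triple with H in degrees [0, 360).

(90, 71, 27)

Hue arc: Δh = 74 − 196 = -122° (|Δh| ≤ 180, already the shorter path).
H = 196 + 0.87 × (-122) = 89.86 → 90°
S = 72 + 0.87 × (71 − 72) = 71.13 → 71%
L = 57 + 0.87 × (22 − 57) = 26.55 → 27%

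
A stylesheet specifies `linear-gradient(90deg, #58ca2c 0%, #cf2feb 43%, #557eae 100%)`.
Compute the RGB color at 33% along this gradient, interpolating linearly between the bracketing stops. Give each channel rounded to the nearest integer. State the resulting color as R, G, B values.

33% lies between the 0% and 43% stops, so the local fraction is t = (33 − 0)/(43 − 0) = 33/43 ≈ 0.7674.
#58ca2c → (88, 202, 44); #cf2feb → (207, 47, 235).
R = 88 + 0.7674 × (207 − 88) = 179.321 → 179
G = 202 + 0.7674 × (47 − 202) = 83.053 → 83
B = 44 + 0.7674 × (235 − 44) = 190.573 → 191

(179, 83, 191)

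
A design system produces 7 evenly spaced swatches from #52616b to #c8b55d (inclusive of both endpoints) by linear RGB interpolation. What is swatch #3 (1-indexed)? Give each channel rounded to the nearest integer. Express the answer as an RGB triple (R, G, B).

With 7 swatches and endpoints inclusive, swatch 3 sits at t = (3 − 1)/(7 − 1) = 2/6 ≈ 0.3333.
#52616b → (82, 97, 107); #c8b55d → (200, 181, 93).
R = 82 + 0.3333 × (200 − 82) = 121.329 → 121
G = 97 + 0.3333 × (181 − 97) = 124.997 → 125
B = 107 + 0.3333 × (93 − 107) = 102.334 → 102

(121, 125, 102)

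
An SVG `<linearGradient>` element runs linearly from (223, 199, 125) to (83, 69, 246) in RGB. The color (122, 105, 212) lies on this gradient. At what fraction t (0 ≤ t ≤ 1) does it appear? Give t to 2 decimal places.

Invert the lerp on the R channel (largest span, 140): t = (122 − 223) / (83 − 223) = -101/-140 = 0.72143.
Check on G: (105 − 199)/(69 − 199) = 0.7231 ✓

0.72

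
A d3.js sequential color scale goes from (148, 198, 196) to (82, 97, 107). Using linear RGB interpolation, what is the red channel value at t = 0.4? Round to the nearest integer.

R = 148 + 0.4 × (82 − 148) = 121.6 → 122

122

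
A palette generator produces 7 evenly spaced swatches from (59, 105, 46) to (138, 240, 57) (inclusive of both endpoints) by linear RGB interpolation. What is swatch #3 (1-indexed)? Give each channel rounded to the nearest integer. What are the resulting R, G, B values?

(85, 150, 50)

With 7 swatches and endpoints inclusive, swatch 3 sits at t = (3 − 1)/(7 − 1) = 2/6 ≈ 0.3333.
R = 59 + 0.3333 × (138 − 59) = 85.331 → 85
G = 105 + 0.3333 × (240 − 105) = 149.995 → 150
B = 46 + 0.3333 × (57 − 46) = 49.666 → 50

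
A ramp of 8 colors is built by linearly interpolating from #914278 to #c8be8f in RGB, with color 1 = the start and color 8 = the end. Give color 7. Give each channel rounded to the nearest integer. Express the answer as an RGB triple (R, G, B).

(192, 172, 140)

With 8 swatches and endpoints inclusive, swatch 7 sits at t = (7 − 1)/(8 − 1) = 6/7 ≈ 0.8571.
#914278 → (145, 66, 120); #c8be8f → (200, 190, 143).
R = 145 + 0.8571 × (200 − 145) = 192.141 → 192
G = 66 + 0.8571 × (190 − 66) = 172.28 → 172
B = 120 + 0.8571 × (143 − 120) = 139.713 → 140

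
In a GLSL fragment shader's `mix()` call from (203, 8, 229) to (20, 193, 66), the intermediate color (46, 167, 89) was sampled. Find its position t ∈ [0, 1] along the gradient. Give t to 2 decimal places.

0.86

Invert the lerp on the G channel (largest span, 185): t = (167 − 8) / (193 − 8) = 159/185 = 0.85946.
Check on R: (46 − 203)/(20 − 203) = 0.8579 ✓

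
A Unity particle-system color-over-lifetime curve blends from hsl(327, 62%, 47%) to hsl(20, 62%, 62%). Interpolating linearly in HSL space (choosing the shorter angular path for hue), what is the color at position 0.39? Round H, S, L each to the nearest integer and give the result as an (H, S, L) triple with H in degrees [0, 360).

(348, 62, 53)

Hue: 20 − 327 = -307°, but |-307| > 180 so the shorter arc goes the other way: Δh = -307 + 360 = 53°.
H = 327 + 0.39 × (53) = 347.67 → 348°
S = 62 + 0.39 × (62 − 62) = 62 → 62%
L = 47 + 0.39 × (62 − 47) = 52.85 → 53%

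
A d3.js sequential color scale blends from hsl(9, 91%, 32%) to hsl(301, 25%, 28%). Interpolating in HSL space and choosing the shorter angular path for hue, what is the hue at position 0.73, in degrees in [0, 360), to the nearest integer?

319

Hue: 301 − 9 = 292°, but |292| > 180 so the shorter arc goes the other way: Δh = 292 − 360 = -68°.
H = 9 + 0.73 × (-68) = -40.64 → -41 → -41 mod 360 = 319°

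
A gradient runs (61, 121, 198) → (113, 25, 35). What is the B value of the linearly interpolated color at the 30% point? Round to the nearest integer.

B = 198 + 0.3 × (35 − 198) = 149.1 → 149

149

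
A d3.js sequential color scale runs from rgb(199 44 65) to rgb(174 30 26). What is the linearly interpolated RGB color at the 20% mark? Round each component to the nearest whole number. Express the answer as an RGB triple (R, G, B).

20% corresponds to t = 0.2.
R = 199 + 0.2 × (174 − 199) = 199 + 0.2 × -25 = 194 → 194
G = 44 + 0.2 × (30 − 44) = 44 + 0.2 × -14 = 41.2 → 41
B = 65 + 0.2 × (26 − 65) = 65 + 0.2 × -39 = 57.2 → 57

(194, 41, 57)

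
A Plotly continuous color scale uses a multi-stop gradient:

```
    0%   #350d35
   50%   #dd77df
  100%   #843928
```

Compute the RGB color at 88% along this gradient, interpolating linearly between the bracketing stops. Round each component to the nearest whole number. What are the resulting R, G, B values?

(153, 72, 84)

88% lies between the 50% and 100% stops, so the local fraction is t = (88 − 50)/(100 − 50) = 38/50 ≈ 0.76.
#dd77df → (221, 119, 223); #843928 → (132, 57, 40).
R = 221 + 0.76 × (132 − 221) = 153.36 → 153
G = 119 + 0.76 × (57 − 119) = 71.88 → 72
B = 223 + 0.76 × (40 − 223) = 83.92 → 84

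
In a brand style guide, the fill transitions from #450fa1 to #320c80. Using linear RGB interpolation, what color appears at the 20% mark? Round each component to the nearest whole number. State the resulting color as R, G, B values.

(65, 14, 154)

#450fa1 → (69, 15, 161); #320c80 → (50, 12, 128).
20% corresponds to t = 0.2.
R = 69 + 0.2 × (50 − 69) = 69 + 0.2 × -19 = 65.2 → 65
G = 15 + 0.2 × (12 − 15) = 15 + 0.2 × -3 = 14.4 → 14
B = 161 + 0.2 × (128 − 161) = 161 + 0.2 × -33 = 154.4 → 154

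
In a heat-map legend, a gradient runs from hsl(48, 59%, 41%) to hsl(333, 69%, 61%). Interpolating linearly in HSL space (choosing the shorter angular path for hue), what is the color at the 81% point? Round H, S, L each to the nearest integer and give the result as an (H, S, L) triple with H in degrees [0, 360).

(347, 67, 57)

Hue: 333 − 48 = 285°, but |285| > 180 so the shorter arc goes the other way: Δh = 285 − 360 = -75°.
H = 48 + 0.81 × (-75) = -12.75 → -13 → -13 mod 360 = 347°
S = 59 + 0.81 × (69 − 59) = 67.1 → 67%
L = 41 + 0.81 × (61 − 41) = 57.2 → 57%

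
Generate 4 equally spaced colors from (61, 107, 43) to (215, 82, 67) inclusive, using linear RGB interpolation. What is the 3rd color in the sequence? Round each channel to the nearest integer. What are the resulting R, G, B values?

With 4 swatches and endpoints inclusive, swatch 3 sits at t = (3 − 1)/(4 − 1) = 2/3 ≈ 0.6667.
R = 61 + 0.6667 × (215 − 61) = 163.672 → 164
G = 107 + 0.6667 × (82 − 107) = 90.332 → 90
B = 43 + 0.6667 × (67 − 43) = 59.001 → 59

(164, 90, 59)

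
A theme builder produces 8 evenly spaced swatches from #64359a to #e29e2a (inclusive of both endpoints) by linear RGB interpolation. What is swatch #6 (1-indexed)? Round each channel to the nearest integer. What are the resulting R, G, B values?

With 8 swatches and endpoints inclusive, swatch 6 sits at t = (6 − 1)/(8 − 1) = 5/7 ≈ 0.7143.
#64359a → (100, 53, 154); #e29e2a → (226, 158, 42).
R = 100 + 0.7143 × (226 − 100) = 190.002 → 190
G = 53 + 0.7143 × (158 − 53) = 128.002 → 128
B = 154 + 0.7143 × (42 − 154) = 73.998 → 74

(190, 128, 74)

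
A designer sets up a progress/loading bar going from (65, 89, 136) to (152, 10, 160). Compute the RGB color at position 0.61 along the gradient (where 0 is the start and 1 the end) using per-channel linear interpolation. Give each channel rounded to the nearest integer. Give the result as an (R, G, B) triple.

(118, 41, 151)

R = 65 + 0.61 × (152 − 65) = 65 + 0.61 × 87 = 118.07 → 118
G = 89 + 0.61 × (10 − 89) = 89 + 0.61 × -79 = 40.81 → 41
B = 136 + 0.61 × (160 − 136) = 136 + 0.61 × 24 = 150.64 → 151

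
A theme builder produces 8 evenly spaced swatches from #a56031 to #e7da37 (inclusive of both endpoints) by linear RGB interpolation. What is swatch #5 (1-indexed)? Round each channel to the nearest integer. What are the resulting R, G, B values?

With 8 swatches and endpoints inclusive, swatch 5 sits at t = (5 − 1)/(8 − 1) = 4/7 ≈ 0.5714.
#a56031 → (165, 96, 49); #e7da37 → (231, 218, 55).
R = 165 + 0.5714 × (231 − 165) = 202.712 → 203
G = 96 + 0.5714 × (218 − 96) = 165.711 → 166
B = 49 + 0.5714 × (55 − 49) = 52.428 → 52

(203, 166, 52)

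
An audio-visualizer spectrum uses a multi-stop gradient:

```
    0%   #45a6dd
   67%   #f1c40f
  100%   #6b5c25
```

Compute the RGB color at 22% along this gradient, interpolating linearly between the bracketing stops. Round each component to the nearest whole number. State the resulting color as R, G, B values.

(125, 176, 153)

22% lies between the 0% and 67% stops, so the local fraction is t = (22 − 0)/(67 − 0) = 22/67 ≈ 0.3284.
#45a6dd → (69, 166, 221); #f1c40f → (241, 196, 15).
R = 69 + 0.3284 × (241 − 69) = 125.485 → 125
G = 166 + 0.3284 × (196 − 166) = 175.852 → 176
B = 221 + 0.3284 × (15 − 221) = 153.35 → 153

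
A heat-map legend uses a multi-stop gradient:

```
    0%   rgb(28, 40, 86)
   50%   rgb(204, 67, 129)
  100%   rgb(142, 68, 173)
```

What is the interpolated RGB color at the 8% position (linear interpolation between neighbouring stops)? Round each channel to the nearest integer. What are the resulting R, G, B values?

8% lies between the 0% and 50% stops, so the local fraction is t = (8 − 0)/(50 − 0) = 8/50 ≈ 0.16.
R = 28 + 0.16 × (204 − 28) = 56.16 → 56
G = 40 + 0.16 × (67 − 40) = 44.32 → 44
B = 86 + 0.16 × (129 − 86) = 92.88 → 93

(56, 44, 93)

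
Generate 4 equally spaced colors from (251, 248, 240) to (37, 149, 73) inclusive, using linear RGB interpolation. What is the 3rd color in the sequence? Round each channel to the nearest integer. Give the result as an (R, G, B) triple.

With 4 swatches and endpoints inclusive, swatch 3 sits at t = (3 − 1)/(4 − 1) = 2/3 ≈ 0.6667.
R = 251 + 0.6667 × (37 − 251) = 108.326 → 108
G = 248 + 0.6667 × (149 − 248) = 181.997 → 182
B = 240 + 0.6667 × (73 − 240) = 128.661 → 129

(108, 182, 129)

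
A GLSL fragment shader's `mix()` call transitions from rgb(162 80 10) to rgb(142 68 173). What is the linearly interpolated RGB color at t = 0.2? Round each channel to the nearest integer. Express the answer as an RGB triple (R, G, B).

(158, 78, 43)

R = 162 + 0.2 × (142 − 162) = 162 + 0.2 × -20 = 158 → 158
G = 80 + 0.2 × (68 − 80) = 80 + 0.2 × -12 = 77.6 → 78
B = 10 + 0.2 × (173 − 10) = 10 + 0.2 × 163 = 42.6 → 43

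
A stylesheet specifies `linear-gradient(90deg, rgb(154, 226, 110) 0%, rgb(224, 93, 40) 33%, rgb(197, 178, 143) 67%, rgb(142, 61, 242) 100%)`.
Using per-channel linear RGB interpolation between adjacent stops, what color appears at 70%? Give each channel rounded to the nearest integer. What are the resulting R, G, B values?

(192, 167, 152)

70% lies between the 67% and 100% stops, so the local fraction is t = (70 − 67)/(100 − 67) = 3/33 ≈ 0.0909.
R = 197 + 0.0909 × (142 − 197) = 192 → 192
G = 178 + 0.0909 × (61 − 178) = 167.365 → 167
B = 143 + 0.0909 × (242 − 143) = 151.999 → 152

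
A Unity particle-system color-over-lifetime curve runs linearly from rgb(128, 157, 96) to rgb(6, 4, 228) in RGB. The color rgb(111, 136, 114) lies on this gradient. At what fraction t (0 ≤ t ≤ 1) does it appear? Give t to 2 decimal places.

Invert the lerp on the G channel (largest span, 153): t = (136 − 157) / (4 − 157) = -21/-153 = 0.13725.
Check on R: (111 − 128)/(6 − 128) = 0.1393 ✓

0.14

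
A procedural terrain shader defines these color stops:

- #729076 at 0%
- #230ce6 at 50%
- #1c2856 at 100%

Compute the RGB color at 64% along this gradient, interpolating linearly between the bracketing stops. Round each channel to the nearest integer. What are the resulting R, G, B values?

64% lies between the 50% and 100% stops, so the local fraction is t = (64 − 50)/(100 − 50) = 14/50 ≈ 0.28.
#230ce6 → (35, 12, 230); #1c2856 → (28, 40, 86).
R = 35 + 0.28 × (28 − 35) = 33.04 → 33
G = 12 + 0.28 × (40 − 12) = 19.84 → 20
B = 230 + 0.28 × (86 − 230) = 189.68 → 190

(33, 20, 190)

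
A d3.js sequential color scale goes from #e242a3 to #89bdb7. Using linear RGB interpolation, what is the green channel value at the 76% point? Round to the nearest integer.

159

G₁ = 66 (from #e242a3), G₂ = 189 (from #89bdb7).
G = 66 + 0.76 × (189 − 66) = 159.48 → 159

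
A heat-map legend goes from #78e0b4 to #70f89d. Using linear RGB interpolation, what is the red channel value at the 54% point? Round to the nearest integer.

116

R₁ = 120 (from #78e0b4), R₂ = 112 (from #70f89d).
R = 120 + 0.54 × (112 − 120) = 115.68 → 116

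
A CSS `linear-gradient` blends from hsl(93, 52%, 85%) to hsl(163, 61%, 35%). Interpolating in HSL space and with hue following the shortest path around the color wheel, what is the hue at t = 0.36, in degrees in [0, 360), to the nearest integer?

Hue arc: Δh = 163 − 93 = 70° (|Δh| ≤ 180, already the shorter path).
H = 93 + 0.36 × (70) = 118.2 → 118°

118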